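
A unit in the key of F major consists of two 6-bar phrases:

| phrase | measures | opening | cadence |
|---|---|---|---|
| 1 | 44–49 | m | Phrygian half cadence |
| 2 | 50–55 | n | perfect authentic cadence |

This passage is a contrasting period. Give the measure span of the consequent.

The antecedent is the phrase ending with the weaker cadence (Phrygian half cadence, phrase 1) and the consequent the one ending more conclusively (perfect authentic cadence, phrase 2); the consequent is mm. 50–55.

measures 50–55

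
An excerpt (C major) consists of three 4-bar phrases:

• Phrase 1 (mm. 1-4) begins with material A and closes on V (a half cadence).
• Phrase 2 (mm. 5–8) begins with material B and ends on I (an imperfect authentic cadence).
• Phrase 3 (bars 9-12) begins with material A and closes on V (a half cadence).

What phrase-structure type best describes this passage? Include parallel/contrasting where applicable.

The final phrase closes with a half cadence, which is not stronger than the preceding imperfect authentic cadence; the 3 phrases lack an overall antecedent–consequent design and so form a phrase group.

phrase group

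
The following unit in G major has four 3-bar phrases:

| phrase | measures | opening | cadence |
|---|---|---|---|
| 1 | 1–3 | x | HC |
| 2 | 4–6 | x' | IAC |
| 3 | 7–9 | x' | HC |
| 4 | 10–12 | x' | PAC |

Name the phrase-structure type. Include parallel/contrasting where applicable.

Four phrases in two halves: the first half (measures 1-6) ends with an imperfect authentic cadence, the second (bars 7–12) with a perfect authentic cadence — a large antecedent–consequent pair, i.e. a double period.
Phrase 3 begins with the same material as phrase 1, making it parallel.

parallel double period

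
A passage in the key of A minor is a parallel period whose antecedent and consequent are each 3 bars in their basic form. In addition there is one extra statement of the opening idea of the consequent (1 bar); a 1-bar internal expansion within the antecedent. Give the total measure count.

Basic parallel period: 3 + 3 = 6 bars.
6 (basic form) + 1 (extra statement) + 1 (internal expansion) = 8.

8 measures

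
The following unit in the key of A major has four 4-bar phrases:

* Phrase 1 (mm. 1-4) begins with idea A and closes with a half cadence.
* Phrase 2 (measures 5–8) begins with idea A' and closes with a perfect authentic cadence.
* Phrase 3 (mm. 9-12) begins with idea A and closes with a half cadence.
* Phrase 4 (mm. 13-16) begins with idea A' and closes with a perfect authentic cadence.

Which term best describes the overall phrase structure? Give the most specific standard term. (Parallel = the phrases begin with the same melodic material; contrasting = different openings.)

The cadence pattern HC–PAC–HC–PAC is weak–strong twice, and phrases 3–4 restate phrases 1–2: a period heard twice, not a double period (which would end weakly at phrase 2).

repeated period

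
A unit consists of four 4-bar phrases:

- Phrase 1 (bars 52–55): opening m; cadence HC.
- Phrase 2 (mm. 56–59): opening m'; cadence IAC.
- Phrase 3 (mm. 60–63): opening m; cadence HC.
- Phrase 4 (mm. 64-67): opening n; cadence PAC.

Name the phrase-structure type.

Four phrases in two halves: the first half (measures 52–59) ends with an imperfect authentic cadence, the second (measures 60-67) with a perfect authentic cadence — a large antecedent–consequent pair, i.e. a double period.
Phrase 3 begins with the same material as phrase 1, making it parallel.

parallel double period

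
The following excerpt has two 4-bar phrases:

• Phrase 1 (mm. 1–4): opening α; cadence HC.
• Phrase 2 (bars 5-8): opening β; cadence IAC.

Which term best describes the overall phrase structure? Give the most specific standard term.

contrasting period

Phrase 1 ends with a half cadence (weaker) and phrase 2 with an imperfect authentic cadence (stronger): antecedent + consequent = a period.
The two phrases open with different material (α / β), so the period is contrasting.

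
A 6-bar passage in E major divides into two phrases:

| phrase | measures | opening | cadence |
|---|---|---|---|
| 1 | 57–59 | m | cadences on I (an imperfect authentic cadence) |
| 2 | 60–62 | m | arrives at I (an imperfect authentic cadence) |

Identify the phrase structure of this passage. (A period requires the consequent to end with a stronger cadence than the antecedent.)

repeated phrase

Both phrases have the same opening (m) and the same cadence (imperfect authentic cadence): the second is a restatement, not a consequent, so this is a repeated phrase rather than a period.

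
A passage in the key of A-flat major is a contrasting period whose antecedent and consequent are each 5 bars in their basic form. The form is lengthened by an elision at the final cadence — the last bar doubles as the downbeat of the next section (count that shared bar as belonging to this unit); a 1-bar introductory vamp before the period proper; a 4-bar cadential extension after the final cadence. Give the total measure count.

Basic contrasting period: 5 + 5 = 10 bars.
10 (basic form) + 1 (introduction) + 4 (cadential extension) = 15.
The elision shares a bar with the next section but does not change this unit's count.

15 measures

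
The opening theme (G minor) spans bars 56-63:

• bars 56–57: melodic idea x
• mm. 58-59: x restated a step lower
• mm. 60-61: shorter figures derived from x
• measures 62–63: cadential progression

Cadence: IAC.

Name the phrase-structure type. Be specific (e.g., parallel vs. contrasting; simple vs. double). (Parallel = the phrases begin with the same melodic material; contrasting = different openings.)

sentence

Basic idea (mm. 56-57) + its repetition (mm. 58–59) form the presentation; fragmentation and cadence (measures 60-63) form the continuation — the 8-bar whole is a sentence.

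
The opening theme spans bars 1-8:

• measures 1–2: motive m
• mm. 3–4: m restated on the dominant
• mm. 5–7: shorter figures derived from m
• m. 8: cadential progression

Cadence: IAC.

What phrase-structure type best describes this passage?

Basic idea (mm. 1–2) + its repetition (measures 3-4) form the presentation; fragmentation and cadence (mm. 5–8) form the continuation — the 8-bar whole is a sentence.

sentence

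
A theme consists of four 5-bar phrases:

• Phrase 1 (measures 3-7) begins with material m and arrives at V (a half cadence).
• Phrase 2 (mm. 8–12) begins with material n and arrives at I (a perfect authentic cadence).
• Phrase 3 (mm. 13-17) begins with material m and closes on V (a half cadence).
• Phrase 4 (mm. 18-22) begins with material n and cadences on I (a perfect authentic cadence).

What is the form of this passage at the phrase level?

The cadence pattern HC–PAC–HC–PAC is weak–strong twice, and phrases 3–4 restate phrases 1–2: a period heard twice, not a double period (which would end weakly at phrase 2).

repeated period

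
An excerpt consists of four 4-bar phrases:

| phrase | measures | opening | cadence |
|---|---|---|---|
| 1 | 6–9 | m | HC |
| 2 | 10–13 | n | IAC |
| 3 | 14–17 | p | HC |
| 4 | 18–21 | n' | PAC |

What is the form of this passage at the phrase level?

contrasting double period

Four phrases in two halves: the first half (mm. 6–13) ends with an imperfect authentic cadence, the second (mm. 14–21) with a perfect authentic cadence — a large antecedent–consequent pair, i.e. a double period.
Phrase 3 begins with different material from phrase 1, making it contrasting.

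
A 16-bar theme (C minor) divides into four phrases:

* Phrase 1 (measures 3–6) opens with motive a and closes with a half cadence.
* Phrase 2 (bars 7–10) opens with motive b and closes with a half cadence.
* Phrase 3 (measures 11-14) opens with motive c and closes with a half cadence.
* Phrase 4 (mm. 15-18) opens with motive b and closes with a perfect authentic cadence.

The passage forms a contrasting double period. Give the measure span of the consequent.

In a double period the first pair of phrases (ending half cadence) is the large antecedent and the second pair (ending perfect authentic cadence) is the large consequent; the consequent is measures 11–18.

measures 11–18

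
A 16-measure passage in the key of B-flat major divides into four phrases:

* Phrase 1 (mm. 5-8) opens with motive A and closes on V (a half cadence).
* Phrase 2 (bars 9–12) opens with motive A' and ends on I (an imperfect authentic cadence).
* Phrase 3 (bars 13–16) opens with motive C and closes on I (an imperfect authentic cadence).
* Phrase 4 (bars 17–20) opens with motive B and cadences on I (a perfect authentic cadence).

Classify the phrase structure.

contrasting double period

Four phrases in two halves: the first half (mm. 5–12) ends with an imperfect authentic cadence, the second (mm. 13–20) with a perfect authentic cadence — a large antecedent–consequent pair, i.e. a double period.
Phrase 3 begins with different material from phrase 1, making it contrasting.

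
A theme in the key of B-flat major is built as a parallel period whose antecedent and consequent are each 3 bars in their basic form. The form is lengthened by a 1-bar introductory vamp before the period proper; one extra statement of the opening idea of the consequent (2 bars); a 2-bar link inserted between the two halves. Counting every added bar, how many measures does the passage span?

Basic parallel period: 3 + 3 = 6 bars.
6 (basic form) + 1 (introduction) + 2 (extra statement) + 2 (link) = 11.

11 measures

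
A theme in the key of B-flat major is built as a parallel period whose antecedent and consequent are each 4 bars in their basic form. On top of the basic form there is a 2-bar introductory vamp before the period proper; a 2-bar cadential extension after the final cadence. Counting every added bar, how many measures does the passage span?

Basic parallel period: 4 + 4 = 8 bars.
8 (basic form) + 2 (introduction) + 2 (cadential extension) = 12.

12 measures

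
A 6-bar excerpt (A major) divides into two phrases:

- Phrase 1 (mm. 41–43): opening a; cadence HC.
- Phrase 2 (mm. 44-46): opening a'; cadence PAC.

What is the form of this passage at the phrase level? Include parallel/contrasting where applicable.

Phrase 1 ends with a half cadence (weaker) and phrase 2 with a perfect authentic cadence (stronger): antecedent + consequent = a period.
The two phrases open with the same material (a / a'), so the period is parallel.

parallel period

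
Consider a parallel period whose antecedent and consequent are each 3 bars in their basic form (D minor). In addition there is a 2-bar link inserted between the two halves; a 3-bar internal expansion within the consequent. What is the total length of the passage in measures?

11 measures

Basic parallel period: 3 + 3 = 6 bars.
6 (basic form) + 2 (link) + 3 (internal expansion) = 11.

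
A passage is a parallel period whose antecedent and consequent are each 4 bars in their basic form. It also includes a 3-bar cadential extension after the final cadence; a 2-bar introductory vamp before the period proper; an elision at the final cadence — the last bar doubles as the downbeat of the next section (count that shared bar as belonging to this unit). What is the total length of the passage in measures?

Basic parallel period: 4 + 4 = 8 bars.
8 (basic form) + 3 (cadential extension) + 2 (introduction) = 13.
The elision shares a bar with the next section but does not change this unit's count.

13 measures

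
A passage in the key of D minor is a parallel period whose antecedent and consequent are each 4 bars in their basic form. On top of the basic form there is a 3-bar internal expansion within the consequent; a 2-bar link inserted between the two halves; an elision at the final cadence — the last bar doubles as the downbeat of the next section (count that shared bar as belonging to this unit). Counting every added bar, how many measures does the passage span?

Basic parallel period: 4 + 4 = 8 bars.
8 (basic form) + 3 (internal expansion) + 2 (link) = 13.
The elision shares a bar with the next section but does not change this unit's count.

13 measures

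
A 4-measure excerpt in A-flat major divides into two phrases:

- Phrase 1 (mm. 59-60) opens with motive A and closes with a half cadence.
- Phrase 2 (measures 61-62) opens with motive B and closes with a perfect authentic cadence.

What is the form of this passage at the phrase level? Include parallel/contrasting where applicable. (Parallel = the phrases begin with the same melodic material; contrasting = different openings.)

contrasting period

Phrase 1 ends with a half cadence (weaker) and phrase 2 with a perfect authentic cadence (stronger): antecedent + consequent = a period.
The two phrases open with different material (A / B), so the period is contrasting.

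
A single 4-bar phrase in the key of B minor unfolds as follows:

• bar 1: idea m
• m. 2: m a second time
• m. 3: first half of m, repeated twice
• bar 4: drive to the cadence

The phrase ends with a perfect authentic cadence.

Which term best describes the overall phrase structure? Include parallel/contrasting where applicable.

sentence

Basic idea (bar 1) + its repetition (m. 2) form the presentation; fragmentation and cadence (mm. 3-4) form the continuation — the 4-bar whole is a sentence.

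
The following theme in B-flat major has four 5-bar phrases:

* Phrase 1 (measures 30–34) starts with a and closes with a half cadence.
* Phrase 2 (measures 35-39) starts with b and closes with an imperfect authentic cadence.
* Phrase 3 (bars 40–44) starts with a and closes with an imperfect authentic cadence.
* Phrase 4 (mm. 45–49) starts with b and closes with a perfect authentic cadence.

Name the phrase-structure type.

parallel double period

Four phrases in two halves: the first half (bars 30-39) ends with an imperfect authentic cadence, the second (measures 40–49) with a perfect authentic cadence — a large antecedent–consequent pair, i.e. a double period.
Phrase 3 begins with the same material as phrase 1, making it parallel.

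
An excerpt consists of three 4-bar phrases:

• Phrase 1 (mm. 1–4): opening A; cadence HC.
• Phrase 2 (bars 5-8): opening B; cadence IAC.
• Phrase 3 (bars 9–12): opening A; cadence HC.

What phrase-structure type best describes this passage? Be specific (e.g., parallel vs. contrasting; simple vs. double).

phrase group

The final phrase closes with a half cadence, which is not stronger than the preceding imperfect authentic cadence; the 3 phrases lack an overall antecedent–consequent design and so form a phrase group.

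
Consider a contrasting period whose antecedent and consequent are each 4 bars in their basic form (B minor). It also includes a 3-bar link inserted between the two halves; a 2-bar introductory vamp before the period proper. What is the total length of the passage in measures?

13 measures

Basic contrasting period: 4 + 4 = 8 bars.
8 (basic form) + 3 (link) + 2 (introduction) = 13.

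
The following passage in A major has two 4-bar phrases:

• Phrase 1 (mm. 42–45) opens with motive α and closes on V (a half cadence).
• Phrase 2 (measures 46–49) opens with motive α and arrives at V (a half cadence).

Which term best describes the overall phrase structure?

Both phrases have the same opening (α) and the same cadence (half cadence): the second is a restatement, not a consequent, so this is a repeated phrase rather than a period.

repeated phrase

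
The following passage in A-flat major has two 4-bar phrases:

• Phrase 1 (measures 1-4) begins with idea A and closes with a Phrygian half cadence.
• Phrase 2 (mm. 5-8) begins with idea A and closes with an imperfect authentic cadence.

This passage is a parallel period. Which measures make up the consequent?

The antecedent is the phrase ending with the weaker cadence (Phrygian half cadence, phrase 1) and the consequent the one ending more conclusively (imperfect authentic cadence, phrase 2); the consequent is mm. 5–8.

measures 5–8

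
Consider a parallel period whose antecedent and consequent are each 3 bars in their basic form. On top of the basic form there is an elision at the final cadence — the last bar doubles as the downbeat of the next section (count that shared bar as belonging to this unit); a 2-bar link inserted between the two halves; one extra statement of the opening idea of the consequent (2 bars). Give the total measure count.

10 measures

Basic parallel period: 3 + 3 = 6 bars.
6 (basic form) + 2 (link) + 2 (extra statement) = 10.
The elision shares a bar with the next section but does not change this unit's count.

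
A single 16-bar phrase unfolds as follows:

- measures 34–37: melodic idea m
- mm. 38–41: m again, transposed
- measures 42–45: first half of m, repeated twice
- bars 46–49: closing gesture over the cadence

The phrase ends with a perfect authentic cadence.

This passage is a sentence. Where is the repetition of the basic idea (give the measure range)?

The presentation of a sentence is the basic idea (mm. 34-37) plus its repetition (mm. 38–41); the repetition of the basic idea is therefore measures 38-41.

measures 38–41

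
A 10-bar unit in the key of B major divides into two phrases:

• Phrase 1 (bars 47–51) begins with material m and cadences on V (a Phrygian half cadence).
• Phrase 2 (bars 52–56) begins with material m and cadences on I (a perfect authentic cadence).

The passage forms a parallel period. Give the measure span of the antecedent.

The antecedent is the phrase ending with the weaker cadence (Phrygian half cadence, phrase 1) and the consequent the one ending more conclusively (perfect authentic cadence, phrase 2); the antecedent is mm. 47-51.

measures 47–51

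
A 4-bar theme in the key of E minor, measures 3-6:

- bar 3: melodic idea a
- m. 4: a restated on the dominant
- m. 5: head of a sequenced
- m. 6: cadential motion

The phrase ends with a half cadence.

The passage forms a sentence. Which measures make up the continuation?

After the presentation (bars 3-4), the continuation covers the fragmentation through the cadence: mm. 5–6.

measures 5–6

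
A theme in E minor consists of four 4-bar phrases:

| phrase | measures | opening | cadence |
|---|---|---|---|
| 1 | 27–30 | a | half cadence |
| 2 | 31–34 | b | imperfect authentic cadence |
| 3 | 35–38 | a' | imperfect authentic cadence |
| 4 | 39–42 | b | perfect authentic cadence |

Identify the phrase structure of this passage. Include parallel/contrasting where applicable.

parallel double period

Four phrases in two halves: the first half (bars 27–34) ends with an imperfect authentic cadence, the second (measures 35–42) with a perfect authentic cadence — a large antecedent–consequent pair, i.e. a double period.
Phrase 3 begins with the same material as phrase 1, making it parallel.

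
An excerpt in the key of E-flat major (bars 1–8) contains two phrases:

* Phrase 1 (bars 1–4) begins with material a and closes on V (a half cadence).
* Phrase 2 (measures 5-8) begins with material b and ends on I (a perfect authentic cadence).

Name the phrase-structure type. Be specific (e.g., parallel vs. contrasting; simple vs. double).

contrasting period

Phrase 1 ends with a half cadence (weaker) and phrase 2 with a perfect authentic cadence (stronger): antecedent + consequent = a period.
The two phrases open with different material (a / b), so the period is contrasting.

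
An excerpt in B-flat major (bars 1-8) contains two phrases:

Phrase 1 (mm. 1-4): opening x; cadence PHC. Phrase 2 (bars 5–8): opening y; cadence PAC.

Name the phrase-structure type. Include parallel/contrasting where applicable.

Phrase 1 ends with a Phrygian half cadence (weaker) and phrase 2 with a perfect authentic cadence (stronger): antecedent + consequent = a period.
The two phrases open with different material (x / y), so the period is contrasting.

contrasting period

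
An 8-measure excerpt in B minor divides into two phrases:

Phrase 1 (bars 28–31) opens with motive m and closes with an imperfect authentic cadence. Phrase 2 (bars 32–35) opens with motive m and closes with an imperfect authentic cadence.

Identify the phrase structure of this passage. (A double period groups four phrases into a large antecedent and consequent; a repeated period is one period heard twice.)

Both phrases have the same opening (m) and the same cadence (imperfect authentic cadence): the second is a restatement, not a consequent, so this is a repeated phrase rather than a period.

repeated phrase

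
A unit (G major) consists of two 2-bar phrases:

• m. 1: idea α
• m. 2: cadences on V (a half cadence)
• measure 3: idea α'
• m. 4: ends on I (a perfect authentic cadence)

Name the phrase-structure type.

Phrase 1 ends with a half cadence (weaker) and phrase 2 with a perfect authentic cadence (stronger): antecedent + consequent = a period.
The two phrases open with the same material (α / α'), so the period is parallel.

parallel period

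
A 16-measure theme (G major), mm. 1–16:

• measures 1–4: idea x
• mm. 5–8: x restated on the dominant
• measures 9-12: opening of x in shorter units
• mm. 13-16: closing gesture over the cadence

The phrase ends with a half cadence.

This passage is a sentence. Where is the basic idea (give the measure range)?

The presentation of a sentence is the basic idea (mm. 1–4) plus its repetition (measures 5-8); the basic idea is therefore mm. 1-4.

measures 1–4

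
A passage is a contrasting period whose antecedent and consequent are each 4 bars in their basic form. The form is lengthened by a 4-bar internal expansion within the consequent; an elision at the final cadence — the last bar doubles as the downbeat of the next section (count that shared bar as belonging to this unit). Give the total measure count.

12 measures

Basic contrasting period: 4 + 4 = 8 bars.
8 (basic form) + 4 (internal expansion) = 12.
The elision shares a bar with the next section but does not change this unit's count.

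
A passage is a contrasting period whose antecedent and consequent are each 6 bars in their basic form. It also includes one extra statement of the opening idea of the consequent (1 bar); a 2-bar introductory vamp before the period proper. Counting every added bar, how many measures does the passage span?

Basic contrasting period: 6 + 6 = 12 bars.
12 (basic form) + 1 (extra statement) + 2 (introduction) = 15.

15 measures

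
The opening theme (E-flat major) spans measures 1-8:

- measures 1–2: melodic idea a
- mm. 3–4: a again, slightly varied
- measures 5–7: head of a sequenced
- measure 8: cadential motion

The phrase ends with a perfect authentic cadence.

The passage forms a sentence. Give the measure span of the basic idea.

The presentation of a sentence is the basic idea (mm. 1–2) plus its repetition (mm. 3-4); the basic idea is therefore measures 1-2.

measures 1–2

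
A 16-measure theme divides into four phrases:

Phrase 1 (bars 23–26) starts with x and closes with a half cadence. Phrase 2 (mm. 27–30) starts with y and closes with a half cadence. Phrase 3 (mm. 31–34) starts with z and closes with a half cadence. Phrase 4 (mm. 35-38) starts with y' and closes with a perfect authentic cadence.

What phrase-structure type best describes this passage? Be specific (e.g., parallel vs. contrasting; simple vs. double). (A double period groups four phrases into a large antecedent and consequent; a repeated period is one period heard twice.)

Four phrases in two halves: the first half (measures 23-30) ends with a half cadence, the second (mm. 31–38) with a perfect authentic cadence — a large antecedent–consequent pair, i.e. a double period.
Phrase 3 begins with different material from phrase 1, making it contrasting.

contrasting double period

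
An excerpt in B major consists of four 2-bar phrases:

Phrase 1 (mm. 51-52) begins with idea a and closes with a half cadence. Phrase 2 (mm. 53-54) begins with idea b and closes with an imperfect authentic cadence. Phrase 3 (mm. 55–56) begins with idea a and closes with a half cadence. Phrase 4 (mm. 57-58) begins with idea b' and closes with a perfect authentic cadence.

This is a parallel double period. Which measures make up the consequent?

In a double period the first pair of phrases (ending imperfect authentic cadence) is the large antecedent and the second pair (ending perfect authentic cadence) is the large consequent; the consequent is measures 55–58.

measures 55–58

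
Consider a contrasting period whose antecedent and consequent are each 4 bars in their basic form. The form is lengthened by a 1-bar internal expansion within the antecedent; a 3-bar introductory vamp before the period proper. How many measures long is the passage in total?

12 measures

Basic contrasting period: 4 + 4 = 8 bars.
8 (basic form) + 1 (internal expansion) + 3 (introduction) = 12.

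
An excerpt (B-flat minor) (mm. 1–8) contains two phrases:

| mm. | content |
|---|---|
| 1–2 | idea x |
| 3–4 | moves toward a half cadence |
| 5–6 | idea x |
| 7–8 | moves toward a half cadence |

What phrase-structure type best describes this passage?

Both phrases have the same opening (x) and the same cadence (half cadence): the second is a restatement, not a consequent, so this is a repeated phrase rather than a period.

repeated phrase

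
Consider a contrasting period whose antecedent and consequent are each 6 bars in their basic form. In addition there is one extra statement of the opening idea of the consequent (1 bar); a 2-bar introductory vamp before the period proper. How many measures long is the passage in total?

15 measures

Basic contrasting period: 6 + 6 = 12 bars.
12 (basic form) + 1 (extra statement) + 2 (introduction) = 15.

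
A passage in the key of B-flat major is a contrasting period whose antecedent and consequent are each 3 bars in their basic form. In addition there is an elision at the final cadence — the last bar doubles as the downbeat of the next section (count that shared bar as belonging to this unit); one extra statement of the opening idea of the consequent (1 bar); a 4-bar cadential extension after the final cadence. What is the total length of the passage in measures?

11 measures

Basic contrasting period: 3 + 3 = 6 bars.
6 (basic form) + 1 (extra statement) + 4 (cadential extension) = 11.
The elision shares a bar with the next section but does not change this unit's count.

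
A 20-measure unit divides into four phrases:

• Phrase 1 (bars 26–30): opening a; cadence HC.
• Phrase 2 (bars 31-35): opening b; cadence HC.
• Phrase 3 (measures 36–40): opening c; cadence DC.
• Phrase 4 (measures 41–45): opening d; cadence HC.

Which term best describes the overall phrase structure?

Phrase 4 ends with a half cadence, no stronger than phrase 2's half cadence, so the four phrases do not form a double period; nor do phrases 3–4 duplicate 1–2, so it is not a repeated period. With no phrase reaching a conclusive cadence, the passage is a phrase group.

phrase group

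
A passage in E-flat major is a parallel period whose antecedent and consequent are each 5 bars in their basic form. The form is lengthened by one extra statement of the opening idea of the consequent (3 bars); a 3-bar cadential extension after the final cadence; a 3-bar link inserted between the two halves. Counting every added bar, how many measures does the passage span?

Basic parallel period: 5 + 5 = 10 bars.
10 (basic form) + 3 (extra statement) + 3 (cadential extension) + 3 (link) = 19.

19 measures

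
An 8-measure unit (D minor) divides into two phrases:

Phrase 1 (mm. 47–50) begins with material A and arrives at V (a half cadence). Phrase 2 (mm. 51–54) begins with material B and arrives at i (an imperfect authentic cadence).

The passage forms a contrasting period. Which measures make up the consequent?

measures 51–54

The antecedent is the phrase ending with the weaker cadence (half cadence, phrase 1) and the consequent the one ending more conclusively (imperfect authentic cadence, phrase 2); the consequent is bars 51-54.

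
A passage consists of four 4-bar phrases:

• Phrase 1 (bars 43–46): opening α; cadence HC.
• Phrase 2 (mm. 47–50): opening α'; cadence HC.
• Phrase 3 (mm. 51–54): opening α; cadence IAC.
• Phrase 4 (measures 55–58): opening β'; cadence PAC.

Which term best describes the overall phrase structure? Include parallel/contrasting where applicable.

Four phrases in two halves: the first half (measures 43-50) ends with a half cadence, the second (mm. 51-58) with a perfect authentic cadence — a large antecedent–consequent pair, i.e. a double period.
Phrase 3 begins with the same material as phrase 1, making it parallel.

parallel double period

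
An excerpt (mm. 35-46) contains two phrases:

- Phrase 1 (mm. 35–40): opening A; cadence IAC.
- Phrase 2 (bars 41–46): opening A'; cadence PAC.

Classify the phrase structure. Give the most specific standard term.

parallel period

Phrase 1 ends with an imperfect authentic cadence (weaker) and phrase 2 with a perfect authentic cadence (stronger): antecedent + consequent = a period.
The two phrases open with the same material (A / A'), so the period is parallel.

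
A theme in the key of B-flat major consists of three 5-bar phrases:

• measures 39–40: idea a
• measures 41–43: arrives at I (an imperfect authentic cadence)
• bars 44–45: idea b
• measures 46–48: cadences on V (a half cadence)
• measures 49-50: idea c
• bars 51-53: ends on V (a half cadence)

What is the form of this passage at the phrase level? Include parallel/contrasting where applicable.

The final phrase closes with a half cadence, which is not stronger than the preceding half cadence; the 3 phrases lack an overall antecedent–consequent design and so form a phrase group.

phrase group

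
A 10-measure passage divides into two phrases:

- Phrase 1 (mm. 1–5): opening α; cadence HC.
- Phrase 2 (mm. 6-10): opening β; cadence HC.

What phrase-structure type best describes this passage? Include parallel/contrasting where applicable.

The second phrase closes with a half cadence, which is not stronger than the first phrase's half cadence; without a weak→strong cadential pair there is no antecedent–consequent relationship, so this is a phrase group rather than a period.

phrase group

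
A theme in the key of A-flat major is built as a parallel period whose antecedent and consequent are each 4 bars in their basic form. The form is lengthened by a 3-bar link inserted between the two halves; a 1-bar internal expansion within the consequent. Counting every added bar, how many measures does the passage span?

12 measures

Basic parallel period: 4 + 4 = 8 bars.
8 (basic form) + 3 (link) + 1 (internal expansion) = 12.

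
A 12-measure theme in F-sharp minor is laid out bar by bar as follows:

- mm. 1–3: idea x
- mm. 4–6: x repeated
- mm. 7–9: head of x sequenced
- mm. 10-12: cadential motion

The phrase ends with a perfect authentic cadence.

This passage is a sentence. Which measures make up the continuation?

measures 7–12

After the presentation (bars 1-6), the continuation covers the fragmentation through the cadence: bars 7–12.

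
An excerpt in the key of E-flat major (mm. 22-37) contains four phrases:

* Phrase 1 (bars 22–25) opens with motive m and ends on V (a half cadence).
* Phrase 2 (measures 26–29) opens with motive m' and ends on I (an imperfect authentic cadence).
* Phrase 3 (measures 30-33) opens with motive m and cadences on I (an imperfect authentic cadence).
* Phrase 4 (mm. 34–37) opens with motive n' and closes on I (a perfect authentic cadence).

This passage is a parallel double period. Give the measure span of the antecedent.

measures 22–29

In a double period the four phrases pair into a large antecedent (phrases 1–2, ending imperfect authentic cadence) and a large consequent (phrases 3–4, ending perfect authentic cadence). The antecedent spans mm. 22-29.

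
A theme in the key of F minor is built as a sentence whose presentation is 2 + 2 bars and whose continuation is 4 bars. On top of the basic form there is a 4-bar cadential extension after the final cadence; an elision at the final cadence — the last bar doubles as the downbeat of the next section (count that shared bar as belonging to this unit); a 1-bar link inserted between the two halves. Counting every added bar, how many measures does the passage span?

13 measures

Basic sentence: 2 + 2 + 4 = 8 bars.
8 (basic form) + 4 (cadential extension) + 1 (link) = 13.
The elision shares a bar with the next section but does not change this unit's count.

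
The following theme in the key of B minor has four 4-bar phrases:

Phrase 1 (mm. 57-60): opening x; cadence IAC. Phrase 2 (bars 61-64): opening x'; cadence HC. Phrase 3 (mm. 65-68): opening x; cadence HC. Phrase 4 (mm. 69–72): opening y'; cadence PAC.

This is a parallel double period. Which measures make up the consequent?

measures 65–72

In a double period the first pair of phrases (ending half cadence) is the large antecedent and the second pair (ending perfect authentic cadence) is the large consequent; the consequent is measures 65–72.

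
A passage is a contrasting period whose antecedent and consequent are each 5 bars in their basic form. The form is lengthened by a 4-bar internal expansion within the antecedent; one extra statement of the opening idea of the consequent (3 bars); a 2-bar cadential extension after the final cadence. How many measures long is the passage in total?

19 measures

Basic contrasting period: 5 + 5 = 10 bars.
10 (basic form) + 4 (internal expansion) + 3 (extra statement) + 2 (cadential extension) = 19.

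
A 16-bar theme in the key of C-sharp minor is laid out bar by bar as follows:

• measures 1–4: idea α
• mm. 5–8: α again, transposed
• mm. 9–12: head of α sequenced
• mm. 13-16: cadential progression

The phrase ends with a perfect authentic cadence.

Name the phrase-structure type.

sentence

Basic idea (bars 1–4) + its repetition (mm. 5–8) form the presentation; fragmentation and cadence (mm. 9-16) form the continuation — the 16-bar whole is a sentence.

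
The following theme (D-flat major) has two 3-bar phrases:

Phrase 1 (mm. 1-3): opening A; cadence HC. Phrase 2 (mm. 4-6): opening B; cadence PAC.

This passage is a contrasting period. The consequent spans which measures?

measures 4–6

The antecedent is the phrase ending with the weaker cadence (half cadence, phrase 1) and the consequent the one ending more conclusively (perfect authentic cadence, phrase 2); the consequent is bars 4–6.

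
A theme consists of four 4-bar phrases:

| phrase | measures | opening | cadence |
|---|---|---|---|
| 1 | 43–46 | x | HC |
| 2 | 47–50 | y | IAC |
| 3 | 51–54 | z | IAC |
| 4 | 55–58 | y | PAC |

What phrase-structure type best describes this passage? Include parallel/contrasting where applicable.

contrasting double period

Four phrases in two halves: the first half (bars 43–50) ends with an imperfect authentic cadence, the second (mm. 51–58) with a perfect authentic cadence — a large antecedent–consequent pair, i.e. a double period.
Phrase 3 begins with different material from phrase 1, making it contrasting.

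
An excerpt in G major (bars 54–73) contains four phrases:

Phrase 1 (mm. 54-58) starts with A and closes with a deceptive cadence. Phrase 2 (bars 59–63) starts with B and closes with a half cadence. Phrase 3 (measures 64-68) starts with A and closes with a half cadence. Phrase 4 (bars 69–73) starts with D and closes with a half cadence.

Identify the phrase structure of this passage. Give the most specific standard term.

Phrase 4 ends with a half cadence, no stronger than phrase 2's half cadence, so the four phrases do not form a double period; nor do phrases 3–4 duplicate 1–2, so it is not a repeated period. With no phrase reaching a conclusive cadence, the passage is a phrase group.

phrase group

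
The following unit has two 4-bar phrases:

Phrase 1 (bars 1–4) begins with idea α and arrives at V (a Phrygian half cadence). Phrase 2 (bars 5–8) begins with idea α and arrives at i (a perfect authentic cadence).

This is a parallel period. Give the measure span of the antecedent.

measures 1–4

The phrase ending with the weaker cadence (Phrygian half cadence) is the antecedent; the one ending more conclusively (perfect authentic cadence) is the consequent. The antecedent is measures 1–4.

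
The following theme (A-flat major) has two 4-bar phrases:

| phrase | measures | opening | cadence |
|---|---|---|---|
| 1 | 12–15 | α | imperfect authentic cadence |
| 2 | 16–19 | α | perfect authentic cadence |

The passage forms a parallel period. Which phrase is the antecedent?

The phrase ending with the weaker cadence (imperfect authentic cadence) is the antecedent; the one ending more conclusively (perfect authentic cadence) is the consequent. The antecedent is phrase 1.

phrase 1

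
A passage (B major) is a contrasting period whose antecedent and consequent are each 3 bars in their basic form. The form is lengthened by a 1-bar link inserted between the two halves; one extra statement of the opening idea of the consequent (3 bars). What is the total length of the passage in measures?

10 measures

Basic contrasting period: 3 + 3 = 6 bars.
6 (basic form) + 1 (link) + 3 (extra statement) = 10.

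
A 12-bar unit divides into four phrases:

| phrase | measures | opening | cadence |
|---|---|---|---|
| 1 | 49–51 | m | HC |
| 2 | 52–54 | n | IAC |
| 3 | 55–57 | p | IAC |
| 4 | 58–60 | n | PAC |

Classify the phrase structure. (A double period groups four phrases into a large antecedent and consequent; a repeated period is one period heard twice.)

contrasting double period

Four phrases in two halves: the first half (bars 49–54) ends with an imperfect authentic cadence, the second (measures 55-60) with a perfect authentic cadence — a large antecedent–consequent pair, i.e. a double period.
Phrase 3 begins with different material from phrase 1, making it contrasting.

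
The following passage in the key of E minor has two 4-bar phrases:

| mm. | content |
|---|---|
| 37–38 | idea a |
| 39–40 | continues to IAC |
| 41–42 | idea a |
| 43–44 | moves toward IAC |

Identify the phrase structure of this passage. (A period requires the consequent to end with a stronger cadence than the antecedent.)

Both phrases have the same opening (a) and the same cadence (imperfect authentic cadence): the second is a restatement, not a consequent, so this is a repeated phrase rather than a period.

repeated phrase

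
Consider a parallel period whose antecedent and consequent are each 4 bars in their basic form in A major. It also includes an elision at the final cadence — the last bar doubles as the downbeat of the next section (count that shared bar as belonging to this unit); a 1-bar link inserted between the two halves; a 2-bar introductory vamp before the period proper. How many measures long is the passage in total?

Basic parallel period: 4 + 4 = 8 bars.
8 (basic form) + 1 (link) + 2 (introduction) = 11.
The elision shares a bar with the next section but does not change this unit's count.

11 measures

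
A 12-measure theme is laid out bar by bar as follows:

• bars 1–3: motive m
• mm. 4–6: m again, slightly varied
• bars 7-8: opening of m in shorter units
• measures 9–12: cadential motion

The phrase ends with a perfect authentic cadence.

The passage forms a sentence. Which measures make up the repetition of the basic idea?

The presentation of a sentence is the basic idea (mm. 1–3) plus its repetition (measures 4–6); the repetition of the basic idea is therefore bars 4-6.

measures 4–6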